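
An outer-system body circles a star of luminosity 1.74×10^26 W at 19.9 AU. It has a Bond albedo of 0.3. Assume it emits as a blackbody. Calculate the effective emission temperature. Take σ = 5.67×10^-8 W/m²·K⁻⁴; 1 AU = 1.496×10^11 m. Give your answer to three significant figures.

46.9 kelvin

Orbital distance: d = 19.9 AU = 2.977×10^12 m.
Flux at the orbit: S = L/(4πd²) = 1.74×10^26/(4π·(2.98×10^12)²) = 1.562 W/m².
The planet absorbs (1−α)S over its disc πR² and re-emits over 4πR², so the mean absorbed flux is (1−0.3)·1.562/4 = 0.2734 W/m².
In equilibrium σT⁴ equals this, so T = 46.86 K.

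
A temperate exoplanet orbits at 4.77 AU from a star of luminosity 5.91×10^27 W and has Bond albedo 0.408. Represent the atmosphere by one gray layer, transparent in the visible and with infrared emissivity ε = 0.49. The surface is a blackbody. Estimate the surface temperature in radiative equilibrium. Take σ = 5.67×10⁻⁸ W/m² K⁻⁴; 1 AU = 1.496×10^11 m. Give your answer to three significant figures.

d = 4.77 × 1.496×10^11 m = 7.136×10^11 m.
S = L/(4πd²) = 923.6 W/m².
Effective emission temperature (TOA balance): σT_e⁴ = S(1−α)/4 = 136.7 W/m² → T_e = 221.6 K.
Surface balance with a leaky layer gives σT_s⁴ = σT_e⁴·2/(2−ε), so T_s = T_e·[2/(2−0.49)]^(1/4) = 237.7 K.

238 K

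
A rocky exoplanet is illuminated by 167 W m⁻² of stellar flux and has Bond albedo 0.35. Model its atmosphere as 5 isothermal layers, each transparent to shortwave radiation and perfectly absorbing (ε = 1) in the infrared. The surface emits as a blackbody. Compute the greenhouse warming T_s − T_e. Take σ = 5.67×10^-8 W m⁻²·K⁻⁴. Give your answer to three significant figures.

83.6 K

OLR = S(1−α)/4 = 27.14 W m⁻²; the top layer radiates at T_e = 147.9 K.
T_s = (N+1)^(1/4)·T_e = 231.5 K.
So the greenhouse effect raises the surface by 231.5 − 147.9 = 83.58 K.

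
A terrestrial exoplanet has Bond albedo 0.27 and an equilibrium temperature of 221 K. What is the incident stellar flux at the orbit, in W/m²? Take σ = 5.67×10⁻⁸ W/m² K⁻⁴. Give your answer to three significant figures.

741 W/m²

From S(1−α)/4 = σT⁴: S = 4σT⁴/(1−α).
σT⁴ = 5.67×10⁻⁸·(221)⁴ = 135.3 W/m².
So S = 4×135.3/(1−0.27) = 741.1 W/m².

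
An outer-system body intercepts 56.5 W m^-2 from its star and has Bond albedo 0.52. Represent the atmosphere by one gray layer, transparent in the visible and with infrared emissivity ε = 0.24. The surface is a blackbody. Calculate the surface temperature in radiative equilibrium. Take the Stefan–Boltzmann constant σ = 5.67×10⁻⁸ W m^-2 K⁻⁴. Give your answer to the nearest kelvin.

The planet radiates to space at T_e = [S(1−α)/(4σ)]^(1/4) = 104.6 K.
For a single slab of emissivity ε, T_s⁴ = 2T_e⁴/(2−ε); thus T_s = 104.6·(1.136)^(1/4) = 108.0 K.

108 K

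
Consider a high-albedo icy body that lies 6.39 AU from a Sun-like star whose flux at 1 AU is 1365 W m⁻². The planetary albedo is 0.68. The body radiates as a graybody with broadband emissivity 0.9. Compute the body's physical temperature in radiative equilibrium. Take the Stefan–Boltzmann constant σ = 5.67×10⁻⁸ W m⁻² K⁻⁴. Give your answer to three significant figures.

85.1 K

By the inverse-square law, S = 1365/6.39² = 33.43 W m⁻².
Absorbed flux (global mean): S(1−α)/4 = 33.43·0.32/4 = 2.674 W m⁻².
Equating to εσT⁴ with ε = 0.9: T = (2.674/0.9σ)^(1/4) = 85.08 K.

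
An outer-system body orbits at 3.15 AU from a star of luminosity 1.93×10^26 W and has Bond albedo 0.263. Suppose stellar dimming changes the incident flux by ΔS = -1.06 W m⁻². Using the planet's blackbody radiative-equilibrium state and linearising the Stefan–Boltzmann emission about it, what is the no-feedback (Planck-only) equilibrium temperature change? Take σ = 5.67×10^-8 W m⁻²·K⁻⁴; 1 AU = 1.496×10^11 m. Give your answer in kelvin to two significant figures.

-0.47 kelvin

d = 3.15 × 1.496×10^11 m = 4.712×10^11 m.
Spreading L over a sphere of radius d: S = 1.93×10^26/(4π·4.71×10^11²) = 69.16 W m⁻².
Reference equilibrium: T_e = [S(1−α)/(4σ)]^(1/4) = 122.4 K.
Only a fraction (1−α) is absorbed and it's spread over 4πR², so ΔF = (1−α)ΔS/4 = -0.1953 W m⁻².
Planck response: λ_P = 4σT_e³ = 4·5.67×10⁻⁸·(122.4)³ = 0.4163 W m⁻²/K.
ΔT₀ = ΔF/λ_P = -0.1953/0.4163 = -0.469 K.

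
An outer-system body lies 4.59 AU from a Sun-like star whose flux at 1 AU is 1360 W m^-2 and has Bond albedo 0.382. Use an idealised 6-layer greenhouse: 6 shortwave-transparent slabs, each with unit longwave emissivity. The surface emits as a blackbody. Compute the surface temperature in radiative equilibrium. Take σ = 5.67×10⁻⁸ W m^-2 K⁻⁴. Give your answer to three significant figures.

187 K

Flux at the orbit: S = 1360/(4.59)² = 64.55 W m^-2.
OLR = S(1−α)/4 = 9.973 W m^-2; the top layer radiates at T_e = 115.2 K.
For an N-layer opaque stack, T_s⁴ = (N+1)T_e⁴, hence T_s = (7)^(1/4)×115.2 K = 187.3 K.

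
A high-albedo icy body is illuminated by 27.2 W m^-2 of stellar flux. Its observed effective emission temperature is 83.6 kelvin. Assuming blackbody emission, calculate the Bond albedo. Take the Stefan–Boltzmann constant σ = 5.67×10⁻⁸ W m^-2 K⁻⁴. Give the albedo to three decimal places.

From σT⁴ = S(1−α)/4 we invert for α: 1−α = 4σT⁴/S.
4σT⁴ = 4·5.67×10⁻⁸·(83.6)⁴ = 11.08 W m^-2.
1−α = 11.08/27.20 = 0.4073, so α = 0.5927.

0.593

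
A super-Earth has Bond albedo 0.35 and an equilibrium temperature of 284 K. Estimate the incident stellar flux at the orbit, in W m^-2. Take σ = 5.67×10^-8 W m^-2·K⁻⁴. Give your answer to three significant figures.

2270 W m^-2

Invert the energy balance for S: S = 4σT⁴/(1−α).
The emitted flux is σT⁴ = 368.9 W m^-2.
So S = 4×368.9/(1−0.35) = 2270 W m^-2.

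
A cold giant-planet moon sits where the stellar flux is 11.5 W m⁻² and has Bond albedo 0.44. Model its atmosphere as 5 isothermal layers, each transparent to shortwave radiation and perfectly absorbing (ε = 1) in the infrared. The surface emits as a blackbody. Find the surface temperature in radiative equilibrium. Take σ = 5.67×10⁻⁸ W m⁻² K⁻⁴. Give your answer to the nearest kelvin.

The effective emission temperature is T_e = [S(1−α)/(4σ)]^¼ = 73.00 K.
For an N-layer opaque stack, T_s⁴ = (N+1)T_e⁴, hence T_s = (6)^(1/4)×73.00 K = 114.2 K.

114 K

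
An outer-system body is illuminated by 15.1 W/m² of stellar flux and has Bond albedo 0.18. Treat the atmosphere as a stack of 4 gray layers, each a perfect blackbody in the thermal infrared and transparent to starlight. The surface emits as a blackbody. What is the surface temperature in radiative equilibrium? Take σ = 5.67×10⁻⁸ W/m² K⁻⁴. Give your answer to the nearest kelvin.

129 kelvin

Top-of-atmosphere balance: σT_e⁴ = S(1−α)/4 = 3.096 W/m² → T_e = 85.96 K.
Layer-by-layer balance gives σT_s⁴ = (N+1)σT_e⁴, so T_s = 5^¼·85.96 = 128.5 K.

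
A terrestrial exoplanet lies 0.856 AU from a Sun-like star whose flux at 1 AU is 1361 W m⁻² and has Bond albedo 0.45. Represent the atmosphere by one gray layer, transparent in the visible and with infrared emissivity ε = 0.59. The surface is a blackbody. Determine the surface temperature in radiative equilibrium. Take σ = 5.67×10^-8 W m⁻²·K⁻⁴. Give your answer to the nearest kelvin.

283 K

Flux at the orbit: S = 1361/(0.856)² = 1857 W m⁻².
Effective emission temperature (TOA balance): σT_e⁴ = S(1−α)/4 = 255.4 W m⁻² → T_e = 259.1 K.
The surface balance (absorbed SW + ε·downward IR = σT_s⁴) with T_a⁴ = T_s⁴/2 reduces to T_s = T_e·[2/(2−ε)]^¼ = 282.7 K.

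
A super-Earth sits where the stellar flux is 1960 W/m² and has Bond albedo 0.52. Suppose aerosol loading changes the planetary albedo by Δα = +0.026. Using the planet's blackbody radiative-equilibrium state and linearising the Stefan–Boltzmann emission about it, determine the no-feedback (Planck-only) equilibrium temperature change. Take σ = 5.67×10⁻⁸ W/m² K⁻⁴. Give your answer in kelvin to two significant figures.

Unperturbed T_e = [1960·(1−0.52)/(4σ)]^¼ = 253.8 K.
The change in absorbed flux is Δ[S(1−α)/4] = −SΔα/4 = -12.74 W/m².
Linearising σT⁴ gives d(σT⁴)/dT = 4σT_e³ = 3.707 W/m² per K.
ΔT₀ = ΔF/λ_P = -12.74/3.707 = -3.44 K.

-3.4 K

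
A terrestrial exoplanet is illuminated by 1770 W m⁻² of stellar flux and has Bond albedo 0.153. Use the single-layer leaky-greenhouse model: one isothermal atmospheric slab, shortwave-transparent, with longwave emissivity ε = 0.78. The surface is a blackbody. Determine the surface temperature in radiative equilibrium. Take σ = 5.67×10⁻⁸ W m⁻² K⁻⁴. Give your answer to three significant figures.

323 K

The planet radiates to space at T_e = [S(1−α)/(4σ)]^(1/4) = 285.1 K.
The surface balance (absorbed SW + ε·downward IR = σT_s⁴) with T_a⁴ = T_s⁴/2 reduces to T_s = T_e·[2/(2−ε)]^¼ = 322.6 K.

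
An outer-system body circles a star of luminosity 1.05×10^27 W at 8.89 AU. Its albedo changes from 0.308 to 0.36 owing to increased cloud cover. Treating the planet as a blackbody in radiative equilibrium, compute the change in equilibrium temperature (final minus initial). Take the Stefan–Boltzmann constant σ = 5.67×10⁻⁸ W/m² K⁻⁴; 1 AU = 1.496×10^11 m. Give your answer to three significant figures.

Orbital distance: d = 8.89 AU = 1.330×10^12 m.
Spreading L over a sphere of radius d: S = 1.05×10^27/(4π·1.33×10^12²) = 47.24 W/m².
Before: T₁ = [47.24·0.692/(4σ)]^(1/4) = 109.6 K.
With α = 0.36, T₂ = 107.5 K.
Change: 107.5 − 109.6 = -2.119 K.

-2.12 K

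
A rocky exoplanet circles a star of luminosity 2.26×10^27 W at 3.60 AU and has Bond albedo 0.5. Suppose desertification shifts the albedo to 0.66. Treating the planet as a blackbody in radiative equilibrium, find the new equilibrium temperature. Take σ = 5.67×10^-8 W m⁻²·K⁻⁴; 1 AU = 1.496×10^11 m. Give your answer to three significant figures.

175 K

d = 3.60 × 1.496×10^11 m = 5.386×10^11 m.
Spreading L over a sphere of radius d: S = 2.26×10^27/(4π·5.39×10^11²) = 620.1 W m⁻².
T₂ = [S(1−α₂)/(4σ)]^(1/4) = [620.1·0.34/(4σ)]^(1/4) = 174.6 K.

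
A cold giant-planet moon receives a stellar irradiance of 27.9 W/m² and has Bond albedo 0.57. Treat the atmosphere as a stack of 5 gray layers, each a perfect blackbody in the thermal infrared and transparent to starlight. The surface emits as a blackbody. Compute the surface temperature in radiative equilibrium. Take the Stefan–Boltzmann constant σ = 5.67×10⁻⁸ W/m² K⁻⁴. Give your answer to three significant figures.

133 kelvin

The effective emission temperature is T_e = [S(1−α)/(4σ)]^¼ = 85.28 K.
Layer-by-layer balance gives σT_s⁴ = (N+1)σT_e⁴, so T_s = 6^¼·85.28 = 133.5 K.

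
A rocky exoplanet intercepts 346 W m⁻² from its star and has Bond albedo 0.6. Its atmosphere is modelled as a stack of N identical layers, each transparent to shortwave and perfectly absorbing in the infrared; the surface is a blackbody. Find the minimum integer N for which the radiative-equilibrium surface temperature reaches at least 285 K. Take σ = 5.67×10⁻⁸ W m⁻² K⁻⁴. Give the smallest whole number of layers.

Top-of-atmosphere balance: σT_e⁴ = S(1−α)/4 = 34.60 W m⁻² → T_e = 157.2 K.
Need (N+1)T_e⁴ ≥ T_s⁴, i.e. N+1 ≥ (285/157.2)⁴ = 10.812.
The minimum whole number is N = 10.

10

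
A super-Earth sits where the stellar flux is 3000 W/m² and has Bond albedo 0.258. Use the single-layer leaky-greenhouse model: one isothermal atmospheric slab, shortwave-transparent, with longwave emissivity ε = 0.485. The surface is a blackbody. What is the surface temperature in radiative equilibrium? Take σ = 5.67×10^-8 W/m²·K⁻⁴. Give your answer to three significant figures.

337 K

Effective emission temperature (TOA balance): σT_e⁴ = S(1−α)/4 = 556.5 W/m² → T_e = 314.8 K.
Surface balance with a leaky layer gives σT_s⁴ = σT_e⁴·2/(2−ε), so T_s = T_e·[2/(2−0.485)]^(1/4) = 337.4 K.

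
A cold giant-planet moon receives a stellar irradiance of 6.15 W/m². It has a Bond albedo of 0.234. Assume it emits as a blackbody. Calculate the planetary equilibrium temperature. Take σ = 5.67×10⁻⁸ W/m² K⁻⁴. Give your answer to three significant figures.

Averaging over the sphere, the absorbed flux is S(1−α)/4 = 1.178 W/m².
Balancing against σT⁴: T = (1.178/5.67×10⁻⁸)^(1/4) = 67.51 K.

67.5 kelvin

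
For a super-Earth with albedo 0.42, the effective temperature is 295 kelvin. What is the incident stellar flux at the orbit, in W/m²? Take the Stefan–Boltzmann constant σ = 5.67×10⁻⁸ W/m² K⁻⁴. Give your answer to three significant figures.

2960 W/m²

From S(1−α)/4 = σT⁴: S = 4σT⁴/(1−α).
σT⁴ = 5.67×10⁻⁸·(295)⁴ = 429.4 W/m².
S = 4·429.4/0.58 = 2961 W/m².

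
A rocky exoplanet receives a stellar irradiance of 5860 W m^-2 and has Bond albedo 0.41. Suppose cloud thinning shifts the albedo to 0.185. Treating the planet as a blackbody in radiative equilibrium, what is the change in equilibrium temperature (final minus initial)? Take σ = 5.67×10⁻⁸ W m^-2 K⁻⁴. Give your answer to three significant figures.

29.6 K

Initial: T₁ = [S(1−0.41)/(4σ)]^(1/4) = 351.4 K.
After:  T₂ = [5860·0.815/(4σ)]^(1/4) = 380.9 K.
Change: 380.9 − 351.4 = 29.56 K.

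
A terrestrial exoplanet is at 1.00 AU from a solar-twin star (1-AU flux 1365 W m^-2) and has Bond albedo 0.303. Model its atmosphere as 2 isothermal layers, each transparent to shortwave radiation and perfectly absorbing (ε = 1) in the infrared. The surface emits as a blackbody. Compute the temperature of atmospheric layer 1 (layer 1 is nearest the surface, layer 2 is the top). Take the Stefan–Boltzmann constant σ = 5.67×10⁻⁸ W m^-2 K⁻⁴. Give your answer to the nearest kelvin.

Flux at the orbit: S = 1365/(1.00)² = 1365 W m^-2.
OLR = S(1−α)/4 = 237.9 W m^-2; the top layer radiates at T_e = 254.5 K.
In the N-layer model, layer k (counted from the surface) has T_k = (N+1−k)^(1/4)·T_e.
With k = 1: T_1 = (2+1−1)^¼·254.5 K = 302.6 K.

303 K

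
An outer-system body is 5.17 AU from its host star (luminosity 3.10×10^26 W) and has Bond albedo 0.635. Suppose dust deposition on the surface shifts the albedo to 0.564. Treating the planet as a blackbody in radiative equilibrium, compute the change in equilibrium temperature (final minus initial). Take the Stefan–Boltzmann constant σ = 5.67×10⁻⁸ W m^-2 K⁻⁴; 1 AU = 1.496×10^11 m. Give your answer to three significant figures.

d = 5.17 × 1.496×10^11 m = 7.734×10^11 m.
Spreading L over a sphere of radius d: S = 3.10×10^26/(4π·7.73×10^11²) = 41.24 W m^-2.
With α = 0.635, T₁ = 90.26 K.
With α = 0.564, T₂ = 94.36 K.
ΔT = T₂ − T₁ = 4.101 K.

4.10 K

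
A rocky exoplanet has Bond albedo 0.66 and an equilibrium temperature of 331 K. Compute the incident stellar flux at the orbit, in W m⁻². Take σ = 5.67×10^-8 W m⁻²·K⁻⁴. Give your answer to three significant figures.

8010 W m⁻²

From S(1−α)/4 = σT⁴: S = 4σT⁴/(1−α).
σT⁴ = 5.67×10⁻⁸·(331)⁴ = 680.6 W m⁻².
S = 4·680.6/0.34 = 8007 W m⁻².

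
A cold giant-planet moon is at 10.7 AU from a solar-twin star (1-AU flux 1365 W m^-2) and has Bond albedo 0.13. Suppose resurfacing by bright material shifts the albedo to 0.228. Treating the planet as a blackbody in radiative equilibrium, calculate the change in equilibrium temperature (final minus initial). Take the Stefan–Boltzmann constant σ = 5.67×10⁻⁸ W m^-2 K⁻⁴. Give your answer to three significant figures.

-2.42 kelvin

Flux at the orbit: S = 1365/(10.7)² = 11.92 W m^-2.
Initial: T₁ = [S(1−0.13)/(4σ)]^(1/4) = 82.24 K.
Final:   T₂ = [S(1−0.228)/(4σ)]^(1/4) = 79.82 K.
ΔT = T₂ − T₁ = -2.421 K.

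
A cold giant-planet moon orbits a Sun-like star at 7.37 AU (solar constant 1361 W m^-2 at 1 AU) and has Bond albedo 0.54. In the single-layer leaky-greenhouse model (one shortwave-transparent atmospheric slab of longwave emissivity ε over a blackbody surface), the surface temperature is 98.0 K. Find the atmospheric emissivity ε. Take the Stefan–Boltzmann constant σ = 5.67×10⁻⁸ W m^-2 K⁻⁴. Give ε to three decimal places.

Irradiance scales as 1/d², so S = 1361 W m^-2 × (1/7.37)² = 25.06 W m^-2.
TOA balance gives T_e = 84.43 K.
Since (2−ε)/2 = (T_e/T_s)⁴ = 0.5510, ε = 0.8980.

0.898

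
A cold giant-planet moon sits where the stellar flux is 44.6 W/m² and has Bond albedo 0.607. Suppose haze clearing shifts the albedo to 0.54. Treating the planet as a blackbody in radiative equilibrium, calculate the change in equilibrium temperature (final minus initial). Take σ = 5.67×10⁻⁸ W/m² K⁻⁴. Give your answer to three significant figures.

Before: T₁ = [44.60·0.393/(4σ)]^(1/4) = 93.76 K.
After:  T₂ = [44.60·0.46/(4σ)]^(1/4) = 97.52 K.
ΔT = T₂ − T₁ = 3.763 K.

3.76 kelvin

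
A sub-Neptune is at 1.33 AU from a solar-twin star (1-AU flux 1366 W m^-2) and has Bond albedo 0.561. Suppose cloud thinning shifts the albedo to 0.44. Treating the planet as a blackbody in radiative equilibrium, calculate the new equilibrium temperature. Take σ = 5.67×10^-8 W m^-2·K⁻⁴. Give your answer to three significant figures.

By the inverse-square law, S = 1366/1.33² = 772.2 W m^-2.
New equilibrium: T₂ = [(1−0.44)·772.2/(4σ)]^(1/4) = 209.0 K.

209 K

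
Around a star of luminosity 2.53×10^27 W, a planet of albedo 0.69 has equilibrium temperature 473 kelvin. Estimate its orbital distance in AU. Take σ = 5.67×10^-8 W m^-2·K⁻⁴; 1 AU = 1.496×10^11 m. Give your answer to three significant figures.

0.496 AU

Energy balance gives S = 4σT⁴/(1−α) = 36620 W m^-2.
Then d = [L/(4πS)]^(1/2) = 7.415×10^10 m, i.e. 0.4956 AU.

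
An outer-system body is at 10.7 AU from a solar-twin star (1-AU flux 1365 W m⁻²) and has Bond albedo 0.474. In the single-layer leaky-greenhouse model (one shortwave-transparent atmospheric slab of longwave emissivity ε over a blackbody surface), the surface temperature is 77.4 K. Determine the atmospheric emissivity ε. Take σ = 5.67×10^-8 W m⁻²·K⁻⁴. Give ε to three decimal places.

Flux at the orbit: S = 1365/(10.7)² = 11.92 W m⁻².
Effective temperature: T_e = [S(1−α)/(4σ)]^(1/4) = 72.51 K.
Since (2−ε)/2 = (T_e/T_s)⁴ = 0.7704, ε = 0.4591.

0.459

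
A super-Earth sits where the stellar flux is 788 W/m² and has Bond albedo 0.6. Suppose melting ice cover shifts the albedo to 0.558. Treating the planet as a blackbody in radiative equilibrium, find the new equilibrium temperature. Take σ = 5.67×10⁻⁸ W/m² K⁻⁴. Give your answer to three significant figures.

With the new albedo, S(1−α₂)/4 = 87.07 W/m², so T₂ = 198.0 K.

198 K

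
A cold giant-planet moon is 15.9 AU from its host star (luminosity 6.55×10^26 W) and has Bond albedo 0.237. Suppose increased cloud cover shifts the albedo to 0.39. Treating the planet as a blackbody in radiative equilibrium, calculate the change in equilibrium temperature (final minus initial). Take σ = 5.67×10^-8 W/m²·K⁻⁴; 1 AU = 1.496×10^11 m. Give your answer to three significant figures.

-4.06 K

d = 15.9 × 1.496×10^11 m = 2.379×10^12 m.
Flux at the orbit: S = L/(4πd²) = 6.55×10^26/(4π·(2.38×10^12)²) = 9.212 W/m².
With α = 0.237, T₁ = 74.61 K.
With α = 0.39, T₂ = 70.55 K.
ΔT = T₂ − T₁ = -4.060 K.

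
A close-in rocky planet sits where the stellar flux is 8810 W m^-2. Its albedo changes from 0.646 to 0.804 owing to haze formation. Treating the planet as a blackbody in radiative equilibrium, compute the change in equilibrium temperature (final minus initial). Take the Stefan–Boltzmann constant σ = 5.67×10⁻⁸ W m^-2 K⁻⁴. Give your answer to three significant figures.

-47.0 K

Before: T₁ = [8810·0.354/(4σ)]^(1/4) = 342.4 K.
Final:   T₂ = [S(1−0.804)/(4σ)]^(1/4) = 295.4 K.
ΔT = T₂ − T₁ = -47.05 K.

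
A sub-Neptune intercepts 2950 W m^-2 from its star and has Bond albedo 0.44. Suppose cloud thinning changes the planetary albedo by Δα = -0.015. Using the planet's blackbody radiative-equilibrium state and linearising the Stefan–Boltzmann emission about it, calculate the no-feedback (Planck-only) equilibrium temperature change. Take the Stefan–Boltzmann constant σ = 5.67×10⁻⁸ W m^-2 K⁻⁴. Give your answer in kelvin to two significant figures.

The baseline emission temperature is T_e = 292.1 K.
The change in absorbed flux is Δ[S(1−α)/4] = −SΔα/4 = 11.06 W m^-2.
The Planck feedback parameter is 4σT_e³ = 5.655 W m^-2/K.
Hence the no-feedback warming is ΔF/(4σT_e³) = 1.96 K.

2.0 kelvin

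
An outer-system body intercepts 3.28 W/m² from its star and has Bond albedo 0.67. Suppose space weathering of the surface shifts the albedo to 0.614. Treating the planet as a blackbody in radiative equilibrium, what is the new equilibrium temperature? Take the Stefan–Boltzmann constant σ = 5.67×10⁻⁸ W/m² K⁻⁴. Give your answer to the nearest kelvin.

49 kelvin

With the new albedo, S(1−α₂)/4 = 0.3165 W/m², so T₂ = 48.61 K.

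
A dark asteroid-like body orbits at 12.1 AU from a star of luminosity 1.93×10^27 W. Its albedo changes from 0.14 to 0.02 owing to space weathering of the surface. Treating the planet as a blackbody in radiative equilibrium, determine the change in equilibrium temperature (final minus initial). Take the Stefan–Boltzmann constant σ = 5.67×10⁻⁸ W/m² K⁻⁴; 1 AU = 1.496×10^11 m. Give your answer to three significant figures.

3.83 kelvin

Orbital distance: d = 12.1 AU = 1.810×10^12 m.
S = L/(4πd²) = 46.87 W/m².
With α = 0.14, T₁ = 115.5 K.
With α = 0.02, T₂ = 119.3 K.
ΔT = T₂ − T₁ = 3.833 K.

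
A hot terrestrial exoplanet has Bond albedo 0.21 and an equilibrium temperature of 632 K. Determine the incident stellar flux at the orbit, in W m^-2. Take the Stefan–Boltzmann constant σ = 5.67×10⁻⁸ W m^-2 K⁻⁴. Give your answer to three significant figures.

45800 W m^-2

From S(1−α)/4 = σT⁴: S = 4σT⁴/(1−α).
σT⁴ = 5.67×10⁻⁸·(632)⁴ = 9046 W m^-2.
So S = 4×9046/(1−0.21) = 45800 W m^-2.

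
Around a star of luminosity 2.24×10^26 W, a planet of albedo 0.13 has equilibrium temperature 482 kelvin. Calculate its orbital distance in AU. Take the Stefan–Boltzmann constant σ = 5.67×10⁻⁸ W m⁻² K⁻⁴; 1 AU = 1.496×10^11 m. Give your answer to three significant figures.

Energy balance gives S = 4σT⁴/(1−α) = 14070 W m⁻².
From L = 4πd²S, d = √(2.24×10^26/(4π·14070)) = 3.559×10^10 m = 0.2379 AU.

0.238 AU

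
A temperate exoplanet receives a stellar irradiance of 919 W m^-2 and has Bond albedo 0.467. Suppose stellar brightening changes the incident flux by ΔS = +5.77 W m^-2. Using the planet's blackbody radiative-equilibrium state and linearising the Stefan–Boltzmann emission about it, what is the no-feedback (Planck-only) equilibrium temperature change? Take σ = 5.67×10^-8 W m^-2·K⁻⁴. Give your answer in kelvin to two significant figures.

Unperturbed T_e = [919.0·(1−0.467)/(4σ)]^¼ = 215.6 K.
TOA radiative forcing: ΔF = (1−α)ΔS/4 = 0.533·(+5.77)/4 = 0.7689 W m^-2.
Planck response: λ_P = 4σT_e³ = 4·5.67×10⁻⁸·(215.6)³ = 2.272 W m^-2/K.
ΔT₀ = ΔF/λ_P = 0.7689/2.272 = 0.338 K.

0.34 K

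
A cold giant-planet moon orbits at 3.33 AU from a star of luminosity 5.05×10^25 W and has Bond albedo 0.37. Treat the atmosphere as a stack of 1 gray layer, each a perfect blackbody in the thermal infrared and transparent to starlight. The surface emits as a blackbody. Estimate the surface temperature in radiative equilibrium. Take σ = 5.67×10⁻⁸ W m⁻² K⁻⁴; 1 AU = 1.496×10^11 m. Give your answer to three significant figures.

97.4 K

d = 3.33 × 1.496×10^11 m = 4.982×10^11 m.
S = L/(4πd²) = 16.19 W m⁻².
Top-of-atmosphere balance: σT_e⁴ = S(1−α)/4 = 2.550 W m⁻² → T_e = 81.89 K.
With N = 1 opaque layers, T_s = (N+1)^(1/4)·T_e = 2^(1/4)·81.89 = 97.39 K.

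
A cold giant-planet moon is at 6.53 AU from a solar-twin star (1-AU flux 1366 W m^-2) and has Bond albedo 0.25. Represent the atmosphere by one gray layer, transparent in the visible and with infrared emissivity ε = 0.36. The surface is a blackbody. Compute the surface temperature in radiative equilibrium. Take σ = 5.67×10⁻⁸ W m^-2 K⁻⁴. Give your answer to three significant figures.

107 K

By the inverse-square law, S = 1366/6.53² = 32.03 W m^-2.
At the top of the atmosphere, σT_e⁴ = S(1−α)/4 = 6.007 W m^-2, giving T_e = 101.5 K.
For a single slab of emissivity ε, T_s⁴ = 2T_e⁴/(2−ε); thus T_s = 101.5·(1.22)^(1/4) = 106.6 K.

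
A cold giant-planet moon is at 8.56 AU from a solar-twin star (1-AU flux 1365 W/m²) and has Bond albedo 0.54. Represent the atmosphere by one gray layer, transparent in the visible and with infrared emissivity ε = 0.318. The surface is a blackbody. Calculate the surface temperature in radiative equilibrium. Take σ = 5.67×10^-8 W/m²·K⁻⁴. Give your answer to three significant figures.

By the inverse-square law, S = 1365/8.56² = 18.63 W/m².
At the top of the atmosphere, σT_e⁴ = S(1−α)/4 = 2.142 W/m², giving T_e = 78.40 K.
The surface balance (absorbed SW + ε·downward IR = σT_s⁴) with T_a⁴ = T_s⁴/2 reduces to T_s = T_e·[2/(2−ε)]^¼ = 81.87 K.

81.9 K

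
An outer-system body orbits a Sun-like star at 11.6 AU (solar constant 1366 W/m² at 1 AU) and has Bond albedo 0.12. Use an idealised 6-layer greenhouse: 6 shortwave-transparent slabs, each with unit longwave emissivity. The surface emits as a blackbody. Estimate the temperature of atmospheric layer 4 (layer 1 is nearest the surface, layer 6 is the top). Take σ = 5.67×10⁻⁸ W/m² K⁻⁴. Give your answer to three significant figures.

104 K

By the inverse-square law, S = 1366/11.6² = 10.15 W/m².
Top-of-atmosphere balance: σT_e⁴ = S(1−α)/4 = 2.233 W/m² → T_e = 79.22 K.
The net upward flux σT_e⁴ is constant between every pair of levels, so T_k⁴ = (N+1−k)T_e⁴.
T_4 = (3)^(1/4)·79.22 = 104.3 K.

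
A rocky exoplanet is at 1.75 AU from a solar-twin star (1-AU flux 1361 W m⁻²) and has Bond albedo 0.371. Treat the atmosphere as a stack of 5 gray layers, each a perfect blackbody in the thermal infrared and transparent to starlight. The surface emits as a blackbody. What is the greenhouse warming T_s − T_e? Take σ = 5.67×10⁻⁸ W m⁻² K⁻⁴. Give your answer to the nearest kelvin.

106 kelvin

Irradiance scales as 1/d², so S = 1361 W m⁻² × (1/1.75)² = 444.4 W m⁻².
The effective emission temperature is T_e = [S(1−α)/(4σ)]^¼ = 187.4 K.
T_s = (N+1)^(1/4)·T_e = 293.2 K.
So the greenhouse effect raises the surface by 293.2 − 187.4 = 105.9 K.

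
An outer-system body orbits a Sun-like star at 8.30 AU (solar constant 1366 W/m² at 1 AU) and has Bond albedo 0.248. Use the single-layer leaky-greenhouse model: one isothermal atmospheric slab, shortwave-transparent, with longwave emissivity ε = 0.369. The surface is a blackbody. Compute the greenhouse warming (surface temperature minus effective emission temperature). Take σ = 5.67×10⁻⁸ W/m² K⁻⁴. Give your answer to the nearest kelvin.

5 kelvin

By the inverse-square law, S = 1366/8.30² = 19.83 W/m².
At the top of the atmosphere, σT_e⁴ = S(1−α)/4 = 3.728 W/m², giving T_e = 90.05 K.
Surface balance with a leaky layer gives σT_s⁴ = σT_e⁴·2/(2−ε), so T_s = T_e·[2/(2−0.369)]^(1/4) = 94.76 K.
The atmosphere warms the surface by 4.710 K.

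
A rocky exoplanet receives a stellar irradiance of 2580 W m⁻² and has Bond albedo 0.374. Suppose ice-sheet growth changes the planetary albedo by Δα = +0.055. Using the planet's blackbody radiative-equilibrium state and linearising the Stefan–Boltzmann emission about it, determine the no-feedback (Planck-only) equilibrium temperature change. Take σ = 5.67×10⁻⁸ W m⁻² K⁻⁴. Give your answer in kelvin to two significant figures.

-6.4 K

The baseline emission temperature is T_e = 290.5 K.
The change in absorbed flux is Δ[S(1−α)/4] = −SΔα/4 = -35.48 W m⁻².
Planck response: λ_P = 4σT_e³ = 4·5.67×10⁻⁸·(290.5)³ = 5.560 W m⁻²/K.
ΔT₀ = ΔF/λ_P = -35.48/5.560 = -6.38 K.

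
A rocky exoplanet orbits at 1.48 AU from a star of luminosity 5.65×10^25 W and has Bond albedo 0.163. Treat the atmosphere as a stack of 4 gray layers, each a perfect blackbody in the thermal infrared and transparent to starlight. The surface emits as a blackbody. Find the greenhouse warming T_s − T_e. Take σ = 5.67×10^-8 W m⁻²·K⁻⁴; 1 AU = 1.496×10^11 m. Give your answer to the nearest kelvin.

67 K

d = 1.48 × 1.496×10^11 m = 2.214×10^11 m.
Flux at the orbit: S = L/(4πd²) = 5.65×10^25/(4π·(2.21×10^11)²) = 91.72 W m⁻².
Top-of-atmosphere balance: σT_e⁴ = S(1−α)/4 = 19.19 W m⁻² → T_e = 135.6 K.
Surface: T_s = (5)^¼·T_e = 202.8 K.
Warming: T_s − T_e = 67.19 K.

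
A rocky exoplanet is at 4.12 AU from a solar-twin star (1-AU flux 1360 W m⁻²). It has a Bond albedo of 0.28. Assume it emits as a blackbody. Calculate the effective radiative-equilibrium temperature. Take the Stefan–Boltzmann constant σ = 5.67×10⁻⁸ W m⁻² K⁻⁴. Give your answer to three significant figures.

By the inverse-square law, S = 1360/4.12² = 80.12 W m⁻².
Averaging over the sphere, the absorbed flux is S(1−α)/4 = 14.42 W m⁻².
Balancing against σT⁴: T = (14.42/5.67×10⁻⁸)^(1/4) = 126.3 K.

126 K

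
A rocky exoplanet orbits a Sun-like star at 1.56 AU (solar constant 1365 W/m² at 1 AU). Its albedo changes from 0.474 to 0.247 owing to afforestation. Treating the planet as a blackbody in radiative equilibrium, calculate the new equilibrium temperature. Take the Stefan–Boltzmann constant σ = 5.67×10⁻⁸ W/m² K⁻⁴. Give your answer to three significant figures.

208 K

Flux at the orbit: S = 1365/(1.56)² = 560.9 W/m².
With the new albedo, S(1−α₂)/4 = 105.6 W/m², so T₂ = 207.7 K.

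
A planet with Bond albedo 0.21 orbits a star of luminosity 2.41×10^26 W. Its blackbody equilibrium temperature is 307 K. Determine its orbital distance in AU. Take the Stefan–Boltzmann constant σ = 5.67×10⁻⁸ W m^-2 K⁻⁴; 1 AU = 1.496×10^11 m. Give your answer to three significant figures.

0.580 AU

Required flux: S = 4σT⁴/(1−α) = 2550 W m^-2.
S = L/(4πd²) → d = √(L/4πS) = √(2.41×10^26/(4π·2550)) = 8.672×10^10 m = 0.5797 AU.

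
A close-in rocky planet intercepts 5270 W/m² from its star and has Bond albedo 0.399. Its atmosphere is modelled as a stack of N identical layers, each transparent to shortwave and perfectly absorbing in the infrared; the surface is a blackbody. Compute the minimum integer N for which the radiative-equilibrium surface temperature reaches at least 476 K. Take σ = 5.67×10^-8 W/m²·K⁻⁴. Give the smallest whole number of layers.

3

OLR = S(1−α)/4 = 791.8 W/m²; the top layer radiates at T_e = 343.8 K.
T_s = (N+1)^(1/4)·T_e ≥ 476 K requires N+1 ≥ (T_s/T_e)⁴ = (476/343.8)⁴ = 3.676.
The minimum whole number is N = 3.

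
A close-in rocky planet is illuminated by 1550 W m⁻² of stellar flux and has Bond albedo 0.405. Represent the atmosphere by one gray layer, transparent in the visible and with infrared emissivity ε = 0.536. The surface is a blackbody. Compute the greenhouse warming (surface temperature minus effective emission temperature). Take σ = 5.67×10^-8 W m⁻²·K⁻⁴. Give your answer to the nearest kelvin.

The planet radiates to space at T_e = [S(1−α)/(4σ)]^(1/4) = 252.5 K.
Surface balance with a leaky layer gives σT_s⁴ = σT_e⁴·2/(2−ε), so T_s = T_e·[2/(2−0.536)]^(1/4) = 273.0 K.
The atmosphere warms the surface by 20.48 K.

20 K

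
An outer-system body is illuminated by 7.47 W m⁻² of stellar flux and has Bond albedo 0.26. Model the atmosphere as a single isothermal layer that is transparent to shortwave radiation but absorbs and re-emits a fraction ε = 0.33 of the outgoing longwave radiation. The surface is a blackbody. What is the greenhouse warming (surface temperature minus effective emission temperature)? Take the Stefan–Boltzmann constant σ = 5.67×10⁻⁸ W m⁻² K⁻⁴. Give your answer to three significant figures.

The planet radiates to space at T_e = [S(1−α)/(4σ)]^(1/4) = 70.26 K.
For a single slab of emissivity ε, T_s⁴ = 2T_e⁴/(2−ε); thus T_s = 70.26·(1.198)^(1/4) = 73.50 K.
Greenhouse warming: T_s − T_e = 3.240 K.

3.24 kelvin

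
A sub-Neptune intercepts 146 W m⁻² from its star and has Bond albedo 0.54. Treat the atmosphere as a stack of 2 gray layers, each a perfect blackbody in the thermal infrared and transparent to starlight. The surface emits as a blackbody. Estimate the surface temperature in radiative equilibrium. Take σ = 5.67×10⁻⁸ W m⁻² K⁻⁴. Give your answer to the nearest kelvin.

The effective emission temperature is T_e = [S(1−α)/(4σ)]^¼ = 131.2 K.
Layer-by-layer balance gives σT_s⁴ = (N+1)σT_e⁴, so T_s = 3^¼·131.2 = 172.6 K.

173 kelvin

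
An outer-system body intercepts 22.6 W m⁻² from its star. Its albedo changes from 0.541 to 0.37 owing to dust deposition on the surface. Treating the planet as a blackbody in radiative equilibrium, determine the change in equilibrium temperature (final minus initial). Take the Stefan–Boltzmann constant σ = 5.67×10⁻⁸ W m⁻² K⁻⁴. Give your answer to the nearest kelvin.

With α = 0.541, T₁ = 82.24 K.
Final:   T₂ = [S(1−0.37)/(4σ)]^(1/4) = 89.01 K.
ΔT = T₂ − T₁ = 6.775 K.

7 kelvin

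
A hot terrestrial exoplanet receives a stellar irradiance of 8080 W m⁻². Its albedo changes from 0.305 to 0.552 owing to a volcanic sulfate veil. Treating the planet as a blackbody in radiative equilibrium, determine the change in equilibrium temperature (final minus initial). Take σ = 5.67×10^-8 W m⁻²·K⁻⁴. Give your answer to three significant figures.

-41.2 K

Initial: T₁ = [S(1−0.305)/(4σ)]^(1/4) = 396.7 K.
With α = 0.552, T₂ = 355.4 K.
Change: 355.4 − 396.7 = -41.24 K.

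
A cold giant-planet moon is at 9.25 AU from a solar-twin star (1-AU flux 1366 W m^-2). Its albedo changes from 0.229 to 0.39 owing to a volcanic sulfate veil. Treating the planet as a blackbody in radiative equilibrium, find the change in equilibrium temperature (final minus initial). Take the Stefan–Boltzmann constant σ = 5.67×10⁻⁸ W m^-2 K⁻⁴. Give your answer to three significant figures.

-4.88 K

By the inverse-square law, S = 1366/9.25² = 15.96 W m^-2.
With α = 0.229, T₁ = 85.83 K.
Final:   T₂ = [S(1−0.39)/(4σ)]^(1/4) = 80.95 K.
Change: 80.95 − 85.83 = -4.882 K.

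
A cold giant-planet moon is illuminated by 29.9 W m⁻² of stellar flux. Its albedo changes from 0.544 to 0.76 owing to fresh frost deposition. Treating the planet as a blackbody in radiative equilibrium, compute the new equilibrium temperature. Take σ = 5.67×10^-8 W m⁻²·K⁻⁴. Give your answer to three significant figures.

New equilibrium: T₂ = [(1−0.76)·29.90/(4σ)]^(1/4) = 75.00 K.

75.0 K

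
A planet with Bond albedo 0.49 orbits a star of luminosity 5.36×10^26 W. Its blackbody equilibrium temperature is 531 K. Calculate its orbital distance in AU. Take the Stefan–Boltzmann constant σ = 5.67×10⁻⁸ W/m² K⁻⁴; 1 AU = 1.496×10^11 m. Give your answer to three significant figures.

The flux needed for this T is 4σT⁴/(1−0.49) = 35360 W/m².
S = L/(4πd²) → d = √(L/4πS) = √(5.36×10^26/(4π·35360)) = 3.473×10^10 m = 0.2322 AU.

0.232 AU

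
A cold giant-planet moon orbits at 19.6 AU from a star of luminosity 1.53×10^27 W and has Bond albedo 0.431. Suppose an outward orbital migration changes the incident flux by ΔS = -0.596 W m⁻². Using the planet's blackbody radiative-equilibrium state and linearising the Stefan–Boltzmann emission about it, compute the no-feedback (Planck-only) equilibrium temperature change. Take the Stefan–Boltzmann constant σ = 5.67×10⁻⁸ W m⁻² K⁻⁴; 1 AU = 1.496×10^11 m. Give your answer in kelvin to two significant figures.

-0.81 K

Orbital distance: d = 19.6 AU = 2.932×10^12 m.
Flux at the orbit: S = L/(4πd²) = 1.53×10^27/(4π·(2.93×10^12)²) = 14.16 W m⁻².
The baseline emission temperature is T_e = 77.20 K.
TOA radiative forcing: ΔF = (1−α)ΔS/4 = 0.569·(-0.596)/4 = -0.08478 W m⁻².
Planck response: λ_P = 4σT_e³ = 4·5.67×10⁻⁸·(77.20)³ = 0.1044 W m⁻²/K.
ΔT₀ = ΔF/λ_P = -0.08478/0.1044 = -0.812 K.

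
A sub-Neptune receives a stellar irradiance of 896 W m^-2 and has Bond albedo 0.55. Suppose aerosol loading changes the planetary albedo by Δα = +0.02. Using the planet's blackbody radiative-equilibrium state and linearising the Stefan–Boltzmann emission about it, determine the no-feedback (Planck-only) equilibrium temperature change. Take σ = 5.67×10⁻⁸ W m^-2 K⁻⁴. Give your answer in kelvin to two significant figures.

-2.3 kelvin

Reference equilibrium: T_e = [S(1−α)/(4σ)]^(1/4) = 205.3 K.
The change in absorbed flux is Δ[S(1−α)/4] = −SΔα/4 = -4.480 W m^-2.
Linearising σT⁴ gives d(σT⁴)/dT = 4σT_e³ = 1.964 W m^-2 per K.
So ΔT₀ = -4.480/1.964 = -2.28 K.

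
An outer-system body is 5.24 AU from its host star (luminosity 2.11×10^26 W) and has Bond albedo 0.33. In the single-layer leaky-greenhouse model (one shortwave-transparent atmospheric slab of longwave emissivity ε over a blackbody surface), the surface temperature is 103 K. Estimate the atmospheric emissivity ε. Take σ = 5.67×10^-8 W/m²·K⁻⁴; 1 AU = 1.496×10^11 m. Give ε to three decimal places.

Orbital distance: d = 5.24 AU = 7.839×10^11 m.
S = L/(4πd²) = 27.32 W/m².
TOA balance gives T_e = 94.79 K.
Since (2−ε)/2 = (T_e/T_s)⁴ = 0.7172, ε = 0.5656.

0.566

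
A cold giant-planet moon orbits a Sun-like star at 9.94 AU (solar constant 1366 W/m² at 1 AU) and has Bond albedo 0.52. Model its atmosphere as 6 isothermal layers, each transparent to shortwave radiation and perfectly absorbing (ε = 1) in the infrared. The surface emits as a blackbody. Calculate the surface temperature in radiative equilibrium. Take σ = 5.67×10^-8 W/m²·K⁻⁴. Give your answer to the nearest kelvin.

120 K

Irradiance scales as 1/d², so S = 1366 W/m² × (1/9.94)² = 13.83 W/m².
Top-of-atmosphere balance: σT_e⁴ = S(1−α)/4 = 1.659 W/m² → T_e = 73.55 K.
With N = 6 opaque layers, T_s = (N+1)^(1/4)·T_e = 7^(1/4)·73.55 = 119.6 K.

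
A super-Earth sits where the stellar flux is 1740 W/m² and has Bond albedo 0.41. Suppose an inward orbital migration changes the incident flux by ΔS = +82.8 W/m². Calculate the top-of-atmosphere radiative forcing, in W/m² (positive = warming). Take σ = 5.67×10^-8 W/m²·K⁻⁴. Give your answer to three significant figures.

ΔF = Δ[S(1−α)]/4 = (1−0.41)·+82.8/4 = 12.21 W/m².

12.2 W/m²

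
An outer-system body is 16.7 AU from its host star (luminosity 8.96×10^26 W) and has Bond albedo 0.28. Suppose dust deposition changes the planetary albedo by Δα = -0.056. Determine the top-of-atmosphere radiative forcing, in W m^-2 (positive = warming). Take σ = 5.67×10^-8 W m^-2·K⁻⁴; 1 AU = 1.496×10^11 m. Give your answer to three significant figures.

0.160 W m^-2

Orbital distance: d = 16.7 AU = 2.498×10^12 m.
S = L/(4πd²) = 11.42 W m^-2.
ΔF = −(S/4)Δα = −(11.42/4)×(-0.056) = 0.1599 W m^-2.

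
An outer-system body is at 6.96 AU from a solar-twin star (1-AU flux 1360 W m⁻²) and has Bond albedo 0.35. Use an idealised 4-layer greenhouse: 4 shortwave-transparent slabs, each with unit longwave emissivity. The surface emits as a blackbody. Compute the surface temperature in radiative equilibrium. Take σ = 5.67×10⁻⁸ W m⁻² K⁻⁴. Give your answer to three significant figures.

142 kelvin

Irradiance scales as 1/d², so S = 1360 W m⁻² × (1/6.96)² = 28.08 W m⁻².
The effective emission temperature is T_e = [S(1−α)/(4σ)]^¼ = 94.71 K.
With N = 4 opaque layers, T_s = (N+1)^(1/4)·T_e = 5^(1/4)·94.71 = 141.6 K.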